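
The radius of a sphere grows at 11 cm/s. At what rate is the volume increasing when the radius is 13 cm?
7436π cm³/s

V = (4/3)πr³
dV/dt = dV/dr · dr/dt = 4πr² · 11
At r = 13: dV/dt = 7436π cm³/s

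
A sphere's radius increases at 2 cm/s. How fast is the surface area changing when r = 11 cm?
176π cm²/s

S = 4πr²
dS/dt = dS/dr · dr/dt = 8πr · 2
At r = 11: dS/dt = 176π cm²/s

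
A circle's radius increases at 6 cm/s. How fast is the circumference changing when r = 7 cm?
12π cm/s

C = 2πr
dC/dt = 2π · dr/dt = 2π · 6 = 12π cm/s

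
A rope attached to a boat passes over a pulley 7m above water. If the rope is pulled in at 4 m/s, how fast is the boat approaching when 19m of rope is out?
19√78/39 ≈ 4.303 m/s

rope² = x² + 7²
x = √(19² - 7²) = 2√78
dx/dt = (rope/x) · d(rope)/dt = (19/(2√78)) · (-4) = -19√78/39 m/s
The boat approaches at 19√78/39 ≈ 4.303 m/s.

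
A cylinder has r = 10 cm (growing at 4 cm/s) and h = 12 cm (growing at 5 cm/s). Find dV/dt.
1460π cm³/s

V = πr²h
dV/dt = 2πrh·dr/dt + πr²·dh/dt
= 2π(10)(12)(4) + π(10)²(5)
= 1460π cm³/s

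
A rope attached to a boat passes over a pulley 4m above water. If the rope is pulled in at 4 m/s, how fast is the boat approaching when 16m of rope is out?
16√15/15 ≈ 4.131 m/s

rope² = x² + 4²
x = √(16² - 4²) = 4√15
dx/dt = (rope/x) · d(rope)/dt = (16/(4√15)) · (-4) = -16√15/15 m/s
The boat approaches at 16√15/15 ≈ 4.131 m/s.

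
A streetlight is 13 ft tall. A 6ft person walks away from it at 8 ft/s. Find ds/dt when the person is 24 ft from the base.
48/7 ft/s

By similar triangles: 13/(x+s) = 6/s
Solving: s = 6x/7
ds/dt = 6/7 · dx/dt = 6/7 · 8 = 48/7 ft/s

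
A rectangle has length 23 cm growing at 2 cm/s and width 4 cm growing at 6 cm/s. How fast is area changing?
146 cm²/s

A = lw
dA/dt = w·dl/dt + l·dw/dt = 4·2 + 23·6 = 146 cm²/s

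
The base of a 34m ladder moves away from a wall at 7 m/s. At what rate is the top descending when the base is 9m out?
63√43/215 ≈ 1.921 m/s

x² + y² = 34²
2x·dx/dt + 2y·dy/dt = 0
dy/dt = -x/y · dx/dt = -9/(5√43) · 7 = -63√43/215 m/s
The top is descending at 63√43/215 ≈ 1.921 m/s.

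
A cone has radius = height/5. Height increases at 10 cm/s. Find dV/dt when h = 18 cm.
648π/5 cm³/s

V = (1/3)π(h/5)²h = πh³/75
dV/dt = πh²/25 · 10
At h = 18: dV/dt = 648π/5 cm³/s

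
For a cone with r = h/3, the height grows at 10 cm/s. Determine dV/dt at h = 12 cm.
160π cm³/s

V = (1/3)π(h/3)²h = πh³/27
dV/dt = πh²/9 · 10
At h = 12: dV/dt = 160π cm³/s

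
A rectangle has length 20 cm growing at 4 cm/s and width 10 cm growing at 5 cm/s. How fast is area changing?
140 cm²/s

A = lw
dA/dt = w·dl/dt + l·dw/dt = 10·4 + 20·5 = 140 cm²/s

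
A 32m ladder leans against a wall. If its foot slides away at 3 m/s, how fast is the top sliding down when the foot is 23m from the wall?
23√55/55 ≈ 3.101 m/s

x² + y² = 32²
2x·dx/dt + 2y·dy/dt = 0
dy/dt = -x/y · dx/dt = -23/(3√55) · 3 = -23√55/55 m/s
The top is descending at 23√55/55 ≈ 3.101 m/s.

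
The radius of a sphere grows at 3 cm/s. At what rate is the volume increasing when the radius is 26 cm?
8112π cm³/s

V = (4/3)πr³
dV/dt = dV/dr · dr/dt = 4πr² · 3
At r = 26: dV/dt = 8112π cm³/s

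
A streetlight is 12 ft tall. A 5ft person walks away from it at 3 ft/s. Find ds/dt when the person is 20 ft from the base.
15/7 ft/s

By similar triangles: 12/(x+s) = 5/s
Solving: s = 5x/7
ds/dt = 5/7 · dx/dt = 5/7 · 3 = 15/7 ft/s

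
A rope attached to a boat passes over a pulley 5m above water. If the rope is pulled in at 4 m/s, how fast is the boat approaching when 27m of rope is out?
27√11/22 ≈ 4.07 m/s

rope² = x² + 5²
x = √(27² - 5²) = 8√11
dx/dt = (rope/x) · d(rope)/dt = (27/(8√11)) · (-4) = -27√11/22 m/s
The boat approaches at 27√11/22 ≈ 4.07 m/s.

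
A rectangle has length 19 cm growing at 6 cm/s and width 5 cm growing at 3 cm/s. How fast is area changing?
87 cm²/s

A = lw
dA/dt = w·dl/dt + l·dw/dt = 5·6 + 19·3 = 87 cm²/s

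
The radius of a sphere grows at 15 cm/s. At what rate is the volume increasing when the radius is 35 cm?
73500π cm³/s

V = (4/3)πr³
dV/dt = dV/dr · dr/dt = 4πr² · 15
At r = 35: dV/dt = 73500π cm³/s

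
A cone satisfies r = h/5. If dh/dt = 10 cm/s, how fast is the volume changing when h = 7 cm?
98π/5 cm³/s

V = (1/3)π(h/5)²h = πh³/75
dV/dt = πh²/25 · 10
At h = 7: dV/dt = 98π/5 cm³/s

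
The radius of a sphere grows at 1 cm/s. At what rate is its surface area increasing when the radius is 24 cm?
192π cm²/s

S = 4πr²
dS/dt = dS/dr · dr/dt = 8πr · 1
At r = 24: dS/dt = 192π cm²/s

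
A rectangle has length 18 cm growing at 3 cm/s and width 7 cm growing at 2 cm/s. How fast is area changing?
57 cm²/s

A = lw
dA/dt = w·dl/dt + l·dw/dt = 7·3 + 18·2 = 57 cm²/s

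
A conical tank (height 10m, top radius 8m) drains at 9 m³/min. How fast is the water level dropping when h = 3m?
25/(16π) ≈ 0.4974 m/min

r/h = 8/10, so r = (4/5)h
V = (1/3)πr²h = (1/3)π((4/5)h)²h = (16/75)πh³
dV/dh = (16/25)πh²
dh/dt = (dV/dt)/(dV/dh) = -9/((16/25)π·3²) = -25/(16π) m/min
The level is dropping at 25/(16π) ≈ 0.4974 m/min.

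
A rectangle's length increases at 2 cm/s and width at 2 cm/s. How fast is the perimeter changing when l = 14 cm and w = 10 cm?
8 cm/s

P = 2(l + w)
dP/dt = 2(dl/dt + dw/dt) = 2(2 + 2) = 8 cm/s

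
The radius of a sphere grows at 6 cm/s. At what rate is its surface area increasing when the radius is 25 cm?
1200π cm²/s

S = 4πr²
dS/dt = dS/dr · dr/dt = 8πr · 6
At r = 25: dS/dt = 1200π cm²/s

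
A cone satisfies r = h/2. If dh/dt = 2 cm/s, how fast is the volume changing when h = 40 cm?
800π cm³/s

V = (1/3)π(h/2)²h = πh³/12
dV/dt = πh²/4 · 2
At h = 40: dV/dt = 800π cm³/s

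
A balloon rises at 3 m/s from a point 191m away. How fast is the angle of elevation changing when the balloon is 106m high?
0.012008 rad/s

tan(θ) = y/191
sec²(θ) · dθ/dt = (1/191) · dy/dt
dθ/dt = cos²(θ)/191 · 3 = 191/(191² + 106²) · 3
dθ/dt = 0.012008 rad/s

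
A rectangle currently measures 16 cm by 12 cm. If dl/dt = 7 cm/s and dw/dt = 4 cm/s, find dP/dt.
22 cm/s

P = 2(l + w)
dP/dt = 2(dl/dt + dw/dt) = 2(7 + 4) = 22 cm/s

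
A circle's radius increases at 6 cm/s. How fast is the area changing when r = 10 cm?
120π cm²/s

A = πr²
dA/dt = 2πr · dr/dt = 2π(10)(6) = 120π cm²/s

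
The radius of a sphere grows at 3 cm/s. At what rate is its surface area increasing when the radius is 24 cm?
576π cm²/s

S = 4πr²
dS/dt = dS/dr · dr/dt = 8πr · 3
At r = 24: dS/dt = 576π cm²/s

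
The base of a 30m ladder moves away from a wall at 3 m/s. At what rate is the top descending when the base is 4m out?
6√221/221 ≈ 0.4036 m/s

x² + y² = 30²
2x·dx/dt + 2y·dy/dt = 0
dy/dt = -x/y · dx/dt = -4/(2√221) · 3 = -6√221/221 m/s
The top is descending at 6√221/221 ≈ 0.4036 m/s.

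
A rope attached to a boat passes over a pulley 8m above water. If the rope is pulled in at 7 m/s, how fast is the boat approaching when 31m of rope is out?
217√897/897 ≈ 7.245 m/s

rope² = x² + 8²
x = √(31² - 8²) = √897
dx/dt = (rope/x) · d(rope)/dt = (31/√897) · (-7) = -217√897/897 m/s
The boat approaches at 217√897/897 ≈ 7.245 m/s.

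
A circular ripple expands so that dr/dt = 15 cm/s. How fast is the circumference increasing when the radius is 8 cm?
30π cm/s

C = 2πr
dC/dt = 2π · dr/dt = 2π · 15 = 30π cm/s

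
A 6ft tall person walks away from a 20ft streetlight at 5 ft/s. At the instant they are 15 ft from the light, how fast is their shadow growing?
15/7 ft/s

By similar triangles: 20/(x+s) = 6/s
Solving: s = 6x/14
ds/dt = 6/14 · dx/dt = 3/7 · 5 = 15/7 ft/s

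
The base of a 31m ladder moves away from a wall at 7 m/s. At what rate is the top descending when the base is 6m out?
42√37/185 ≈ 1.381 m/s

x² + y² = 31²
2x·dx/dt + 2y·dy/dt = 0
dy/dt = -x/y · dx/dt = -6/(5√37) · 7 = -42√37/185 m/s
The top is descending at 42√37/185 ≈ 1.381 m/s.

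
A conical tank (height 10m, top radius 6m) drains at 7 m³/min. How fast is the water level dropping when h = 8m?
175/(576π) ≈ 0.09671 m/min

r/h = 6/10, so r = (3/5)h
V = (1/3)πr²h = (1/3)π((3/5)h)²h = (3/25)πh³
dV/dh = (9/25)πh²
dh/dt = (dV/dt)/(dV/dh) = -7/((9/25)π·8²) = -175/(576π) m/min
The level is dropping at 175/(576π) ≈ 0.09671 m/min.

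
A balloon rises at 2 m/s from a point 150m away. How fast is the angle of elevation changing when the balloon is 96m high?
0.009459 rad/s

tan(θ) = y/150
sec²(θ) · dθ/dt = (1/150) · dy/dt
dθ/dt = cos²(θ)/150 · 2 = 150/(150² + 96²) · 2
dθ/dt = 0.009459 rad/s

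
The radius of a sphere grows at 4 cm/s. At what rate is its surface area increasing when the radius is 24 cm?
768π cm²/s

S = 4πr²
dS/dt = dS/dr · dr/dt = 8πr · 4
At r = 24: dS/dt = 768π cm²/s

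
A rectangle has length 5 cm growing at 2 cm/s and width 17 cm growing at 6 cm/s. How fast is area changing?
64 cm²/s

A = lw
dA/dt = w·dl/dt + l·dw/dt = 17·2 + 5·6 = 64 cm²/s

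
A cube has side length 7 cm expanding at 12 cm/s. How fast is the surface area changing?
1008 cm²/s

A = 6s²
dA/dt = 12s · ds/dt = 12·7·12 = 1008 cm²/s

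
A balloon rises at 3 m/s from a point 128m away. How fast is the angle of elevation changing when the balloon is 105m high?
0.01401 rad/s

tan(θ) = y/128
sec²(θ) · dθ/dt = (1/128) · dy/dt
dθ/dt = cos²(θ)/128 · 3 = 128/(128² + 105²) · 3
dθ/dt = 0.01401 rad/s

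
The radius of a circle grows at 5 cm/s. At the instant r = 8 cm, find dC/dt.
10π cm/s

C = 2πr
dC/dt = 2π · dr/dt = 2π · 5 = 10π cm/s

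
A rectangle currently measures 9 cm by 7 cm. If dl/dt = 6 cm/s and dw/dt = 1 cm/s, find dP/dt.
14 cm/s

P = 2(l + w)
dP/dt = 2(dl/dt + dw/dt) = 2(6 + 1) = 14 cm/s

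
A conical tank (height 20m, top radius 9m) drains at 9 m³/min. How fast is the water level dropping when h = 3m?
400/(81π) ≈ 1.572 m/min

r/h = 9/20, so r = (9/20)h
V = (1/3)πr²h = (1/3)π((9/20)h)²h = (27/400)πh³
dV/dh = (81/400)πh²
dh/dt = (dV/dt)/(dV/dh) = -9/((81/400)π·3²) = -400/(81π) m/min
The level is dropping at 400/(81π) ≈ 1.572 m/min.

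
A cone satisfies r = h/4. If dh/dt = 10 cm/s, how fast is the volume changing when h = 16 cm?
160π cm³/s

V = (1/3)π(h/4)²h = πh³/48
dV/dt = πh²/16 · 10
At h = 16: dV/dt = 160π cm³/s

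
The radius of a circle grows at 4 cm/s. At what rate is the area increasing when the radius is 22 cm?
176π cm²/s

A = πr²
dA/dt = 2πr · dr/dt = 2π(22)(4) = 176π cm²/s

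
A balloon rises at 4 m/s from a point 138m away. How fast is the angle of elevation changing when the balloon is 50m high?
0.025622 rad/s

tan(θ) = y/138
sec²(θ) · dθ/dt = (1/138) · dy/dt
dθ/dt = cos²(θ)/138 · 4 = 138/(138² + 50²) · 4
dθ/dt = 0.025622 rad/s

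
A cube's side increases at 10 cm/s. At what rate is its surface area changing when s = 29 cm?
3480 cm²/s

A = 6s²
dA/dt = 12s · ds/dt = 12·29·10 = 3480 cm²/s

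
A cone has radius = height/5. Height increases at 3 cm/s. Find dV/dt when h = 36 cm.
3888π/25 cm³/s

V = (1/3)π(h/5)²h = πh³/75
dV/dt = πh²/25 · 3
At h = 36: dV/dt = 3888π/25 cm³/s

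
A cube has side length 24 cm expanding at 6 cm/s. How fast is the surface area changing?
1728 cm²/s

A = 6s²
dA/dt = 12s · ds/dt = 12·24·6 = 1728 cm²/s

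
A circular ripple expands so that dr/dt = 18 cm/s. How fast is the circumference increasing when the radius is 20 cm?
36π cm/s

C = 2πr
dC/dt = 2π · dr/dt = 2π · 18 = 36π cm/s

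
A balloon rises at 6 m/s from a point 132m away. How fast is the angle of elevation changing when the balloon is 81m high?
0.033021 rad/s

tan(θ) = y/132
sec²(θ) · dθ/dt = (1/132) · dy/dt
dθ/dt = cos²(θ)/132 · 6 = 132/(132² + 81²) · 6
dθ/dt = 0.033021 rad/s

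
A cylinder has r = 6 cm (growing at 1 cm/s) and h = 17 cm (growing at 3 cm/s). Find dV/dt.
312π cm³/s

V = πr²h
dV/dt = 2πrh·dr/dt + πr²·dh/dt
= 2π(6)(17)(1) + π(6)²(3)
= 312π cm³/s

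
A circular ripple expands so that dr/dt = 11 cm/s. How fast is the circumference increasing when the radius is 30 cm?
22π cm/s

C = 2πr
dC/dt = 2π · dr/dt = 2π · 11 = 22π cm/s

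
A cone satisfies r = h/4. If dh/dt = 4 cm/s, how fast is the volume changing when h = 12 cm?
36π cm³/s

V = (1/3)π(h/4)²h = πh³/48
dV/dt = πh²/16 · 4
At h = 12: dV/dt = 36π cm³/s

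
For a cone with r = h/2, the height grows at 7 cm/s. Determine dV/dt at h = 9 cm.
567π/4 cm³/s

V = (1/3)π(h/2)²h = πh³/12
dV/dt = πh²/4 · 7
At h = 9: dV/dt = 567π/4 cm³/s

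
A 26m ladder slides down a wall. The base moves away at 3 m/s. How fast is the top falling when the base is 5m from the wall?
5√651/217 ≈ 0.5879 m/s

x² + y² = 26²
2x·dx/dt + 2y·dy/dt = 0
dy/dt = -x/y · dx/dt = -5/√651 · 3 = -5√651/217 m/s
The top is descending at 5√651/217 ≈ 0.5879 m/s.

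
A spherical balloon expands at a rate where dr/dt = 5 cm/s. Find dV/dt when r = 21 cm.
8820π cm³/s

V = (4/3)πr³
dV/dt = dV/dr · dr/dt = 4πr² · 5
At r = 21: dV/dt = 8820π cm³/s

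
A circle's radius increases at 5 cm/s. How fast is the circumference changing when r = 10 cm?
10π cm/s

C = 2πr
dC/dt = 2π · dr/dt = 2π · 5 = 10π cm/s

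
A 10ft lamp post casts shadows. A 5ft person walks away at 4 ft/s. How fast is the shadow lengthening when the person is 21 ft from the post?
4 ft/s

By similar triangles: 10/(x+s) = 5/s
Solving: s = 5x/5
ds/dt = 5/5 · dx/dt = 1 · 4 = 4 ft/s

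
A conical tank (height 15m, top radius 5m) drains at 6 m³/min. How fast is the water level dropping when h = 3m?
6/π ≈ 1.91 m/min

r/h = 5/15, so r = (1/3)h
V = (1/3)πr²h = (1/3)π((1/3)h)²h = (1/27)πh³
dV/dh = (1/9)πh²
dh/dt = (dV/dt)/(dV/dh) = -6/((1/9)π·3²) = -6/π m/min
The level is dropping at 6/π ≈ 1.91 m/min.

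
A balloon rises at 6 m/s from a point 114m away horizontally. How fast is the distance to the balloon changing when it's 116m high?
348√6613/6613 ≈ 4.279 m/s

z² = 114² + y²
z = √(114² + 116²) = 2√6613
dz/dt = y/z · dy/dt = 116/(2√6613) · 6 = 348√6613/6613 ≈ 4.279 m/s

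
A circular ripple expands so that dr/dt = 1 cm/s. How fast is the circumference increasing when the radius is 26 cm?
2π cm/s

C = 2πr
dC/dt = 2π · dr/dt = 2π · 1 = 2π cm/s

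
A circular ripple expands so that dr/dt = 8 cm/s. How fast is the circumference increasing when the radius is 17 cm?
16π cm/s

C = 2πr
dC/dt = 2π · dr/dt = 2π · 8 = 16π cm/s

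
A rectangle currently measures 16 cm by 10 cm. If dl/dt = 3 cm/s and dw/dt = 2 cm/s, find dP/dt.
10 cm/s

P = 2(l + w)
dP/dt = 2(dl/dt + dw/dt) = 2(3 + 2) = 10 cm/s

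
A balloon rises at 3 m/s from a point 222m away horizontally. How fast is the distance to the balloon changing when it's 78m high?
39√1538/1538 ≈ 0.9945 m/s

z² = 222² + y²
z = √(222² + 78²) = 6√1538
dz/dt = y/z · dy/dt = 78/(6√1538) · 3 = 39√1538/1538 ≈ 0.9945 m/s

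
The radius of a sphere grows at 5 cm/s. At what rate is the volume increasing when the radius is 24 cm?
11520π cm³/s

V = (4/3)πr³
dV/dt = dV/dr · dr/dt = 4πr² · 5
At r = 24: dV/dt = 11520π cm³/s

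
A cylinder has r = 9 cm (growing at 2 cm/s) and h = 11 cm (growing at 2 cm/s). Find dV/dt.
558π cm³/s

V = πr²h
dV/dt = 2πrh·dr/dt + πr²·dh/dt
= 2π(9)(11)(2) + π(9)²(2)
= 558π cm³/s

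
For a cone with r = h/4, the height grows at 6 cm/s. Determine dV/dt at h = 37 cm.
4107π/8 cm³/s

V = (1/3)π(h/4)²h = πh³/48
dV/dt = πh²/16 · 6
At h = 37: dV/dt = 4107π/8 cm³/s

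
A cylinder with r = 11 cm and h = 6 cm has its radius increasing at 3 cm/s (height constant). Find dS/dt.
168π cm²/s

S = 2πrh + 2πr² (lateral + bases)
dS/dt = (2πh + 4πr)·dr/dt = (2π·6 + 4π·11)·3
= 168π cm²/s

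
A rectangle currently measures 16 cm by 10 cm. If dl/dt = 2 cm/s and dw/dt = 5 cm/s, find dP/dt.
14 cm/s

P = 2(l + w)
dP/dt = 2(dl/dt + dw/dt) = 2(2 + 5) = 14 cm/s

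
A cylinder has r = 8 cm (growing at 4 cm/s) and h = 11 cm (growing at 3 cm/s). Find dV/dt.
896π cm³/s

V = πr²h
dV/dt = 2πrh·dr/dt + πr²·dh/dt
= 2π(8)(11)(4) + π(8)²(3)
= 896π cm³/s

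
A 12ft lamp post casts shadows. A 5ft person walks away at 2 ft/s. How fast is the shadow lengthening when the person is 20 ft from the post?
10/7 ft/s

By similar triangles: 12/(x+s) = 5/s
Solving: s = 5x/7
ds/dt = 5/7 · dx/dt = 5/7 · 2 = 10/7 ft/s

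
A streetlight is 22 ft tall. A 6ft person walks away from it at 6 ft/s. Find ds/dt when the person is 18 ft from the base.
9/4 ft/s

By similar triangles: 22/(x+s) = 6/s
Solving: s = 6x/16
ds/dt = 6/16 · dx/dt = 3/8 · 6 = 9/4 ft/s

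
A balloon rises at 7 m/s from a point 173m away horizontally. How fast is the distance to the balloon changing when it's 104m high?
728√40745/40745 ≈ 3.607 m/s

z² = 173² + y²
z = √(173² + 104²) = √40745
dz/dt = y/z · dy/dt = 104/√40745 · 7 = 728√40745/40745 ≈ 3.607 m/s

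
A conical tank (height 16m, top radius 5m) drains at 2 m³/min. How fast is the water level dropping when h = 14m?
128/(1225π) ≈ 0.03326 m/min

r/h = 5/16, so r = (5/16)h
V = (1/3)πr²h = (1/3)π((5/16)h)²h = (25/768)πh³
dV/dh = (25/256)πh²
dh/dt = (dV/dt)/(dV/dh) = -2/((25/256)π·14²) = -128/(1225π) m/min
The level is dropping at 128/(1225π) ≈ 0.03326 m/min.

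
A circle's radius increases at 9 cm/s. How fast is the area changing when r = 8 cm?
144π cm²/s

A = πr²
dA/dt = 2πr · dr/dt = 2π(8)(9) = 144π cm²/s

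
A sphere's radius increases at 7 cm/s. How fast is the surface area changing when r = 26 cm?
1456π cm²/s

S = 4πr²
dS/dt = dS/dr · dr/dt = 8πr · 7
At r = 26: dS/dt = 1456π cm²/s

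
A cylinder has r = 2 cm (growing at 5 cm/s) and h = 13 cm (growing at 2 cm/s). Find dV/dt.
268π cm³/s

V = πr²h
dV/dt = 2πrh·dr/dt + πr²·dh/dt
= 2π(2)(13)(5) + π(2)²(2)
= 268π cm³/s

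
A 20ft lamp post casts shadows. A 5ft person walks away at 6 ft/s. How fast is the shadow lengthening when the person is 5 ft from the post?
2 ft/s

By similar triangles: 20/(x+s) = 5/s
Solving: s = 5x/15
ds/dt = 5/15 · dx/dt = 1/3 · 6 = 2 ft/s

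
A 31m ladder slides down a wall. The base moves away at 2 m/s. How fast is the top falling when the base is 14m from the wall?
28√85/255 ≈ 1.012 m/s

x² + y² = 31²
2x·dx/dt + 2y·dy/dt = 0
dy/dt = -x/y · dx/dt = -14/(3√85) · 2 = -28√85/255 m/s
The top is descending at 28√85/255 ≈ 1.012 m/s.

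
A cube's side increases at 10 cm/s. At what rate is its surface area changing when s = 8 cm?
960 cm²/s

A = 6s²
dA/dt = 12s · ds/dt = 12·8·10 = 960 cm²/s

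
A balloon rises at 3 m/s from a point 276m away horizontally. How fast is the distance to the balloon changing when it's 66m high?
33√2237/2237 ≈ 0.6977 m/s

z² = 276² + y²
z = √(276² + 66²) = 6√2237
dz/dt = y/z · dy/dt = 66/(6√2237) · 3 = 33√2237/2237 ≈ 0.6977 m/s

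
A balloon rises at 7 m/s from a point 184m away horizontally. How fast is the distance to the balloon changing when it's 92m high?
7√5/5 ≈ 3.13 m/s

z² = 184² + y²
z = √(184² + 92²) = 92√5
dz/dt = y/z · dy/dt = 92/(92√5) · 7 = 7√5/5 ≈ 3.13 m/s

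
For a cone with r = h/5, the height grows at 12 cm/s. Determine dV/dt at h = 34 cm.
13872π/25 cm³/s

V = (1/3)π(h/5)²h = πh³/75
dV/dt = πh²/25 · 12
At h = 34: dV/dt = 13872π/25 cm³/s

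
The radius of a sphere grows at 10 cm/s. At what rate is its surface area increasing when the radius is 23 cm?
1840π cm²/s

S = 4πr²
dS/dt = dS/dr · dr/dt = 8πr · 10
At r = 23: dS/dt = 1840π cm²/s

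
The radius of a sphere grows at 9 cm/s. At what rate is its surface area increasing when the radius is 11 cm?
792π cm²/s

S = 4πr²
dS/dt = dS/dr · dr/dt = 8πr · 9
At r = 11: dS/dt = 792π cm²/s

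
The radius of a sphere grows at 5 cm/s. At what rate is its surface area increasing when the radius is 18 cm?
720π cm²/s

S = 4πr²
dS/dt = dS/dr · dr/dt = 8πr · 5
At r = 18: dS/dt = 720π cm²/s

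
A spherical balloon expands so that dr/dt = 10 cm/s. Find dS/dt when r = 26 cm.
2080π cm²/s

S = 4πr²
dS/dt = dS/dr · dr/dt = 8πr · 10
At r = 26: dS/dt = 2080π cm²/s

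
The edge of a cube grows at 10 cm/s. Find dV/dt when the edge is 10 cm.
3000 cm³/s

V = s³
dV/dt = 3s² · ds/dt = 3·10²·10 = 3000 cm³/s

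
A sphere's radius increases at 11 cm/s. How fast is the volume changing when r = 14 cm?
8624π cm³/s

V = (4/3)πr³
dV/dt = dV/dr · dr/dt = 4πr² · 11
At r = 14: dV/dt = 8624π cm³/s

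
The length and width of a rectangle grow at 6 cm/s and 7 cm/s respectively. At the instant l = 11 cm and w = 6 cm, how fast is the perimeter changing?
26 cm/s

P = 2(l + w)
dP/dt = 2(dl/dt + dw/dt) = 2(6 + 7) = 26 cm/s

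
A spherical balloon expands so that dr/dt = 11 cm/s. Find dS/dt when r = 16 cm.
1408π cm²/s

S = 4πr²
dS/dt = dS/dr · dr/dt = 8πr · 11
At r = 16: dS/dt = 1408π cm²/s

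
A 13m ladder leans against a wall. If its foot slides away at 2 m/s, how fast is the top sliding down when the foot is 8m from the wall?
16√105/105 ≈ 1.561 m/s

x² + y² = 13²
2x·dx/dt + 2y·dy/dt = 0
dy/dt = -x/y · dx/dt = -8/√105 · 2 = -16√105/105 m/s
The top is descending at 16√105/105 ≈ 1.561 m/s.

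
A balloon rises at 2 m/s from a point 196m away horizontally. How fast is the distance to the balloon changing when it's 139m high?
278√57737/57737 ≈ 1.157 m/s

z² = 196² + y²
z = √(196² + 139²) = √57737
dz/dt = y/z · dy/dt = 139/√57737 · 2 = 278√57737/57737 ≈ 1.157 m/s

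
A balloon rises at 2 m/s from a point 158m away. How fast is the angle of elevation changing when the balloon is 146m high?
0.006828 rad/s

tan(θ) = y/158
sec²(θ) · dθ/dt = (1/158) · dy/dt
dθ/dt = cos²(θ)/158 · 2 = 158/(158² + 146²) · 2
dθ/dt = 0.006828 rad/s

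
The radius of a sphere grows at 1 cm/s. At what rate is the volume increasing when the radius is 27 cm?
2916π cm³/s

V = (4/3)πr³
dV/dt = dV/dr · dr/dt = 4πr² · 1
At r = 27: dV/dt = 2916π cm³/s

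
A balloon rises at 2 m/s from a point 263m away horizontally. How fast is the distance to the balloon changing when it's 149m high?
149√91370/45685 ≈ 0.9859 m/s

z² = 263² + y²
z = √(263² + 149²) = √91370
dz/dt = y/z · dy/dt = 149/√91370 · 2 = 149√91370/45685 ≈ 0.9859 m/s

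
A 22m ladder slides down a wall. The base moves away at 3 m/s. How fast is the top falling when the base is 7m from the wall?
7√435/145 ≈ 1.007 m/s

x² + y² = 22²
2x·dx/dt + 2y·dy/dt = 0
dy/dt = -x/y · dx/dt = -7/√435 · 3 = -7√435/145 m/s
The top is descending at 7√435/145 ≈ 1.007 m/s.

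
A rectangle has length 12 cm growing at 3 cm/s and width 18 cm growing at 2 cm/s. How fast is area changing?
78 cm²/s

A = lw
dA/dt = w·dl/dt + l·dw/dt = 18·3 + 12·2 = 78 cm²/s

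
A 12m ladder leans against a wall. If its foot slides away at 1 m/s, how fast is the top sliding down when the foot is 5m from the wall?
5√119/119 ≈ 0.4583 m/s

x² + y² = 12²
2x·dx/dt + 2y·dy/dt = 0
dy/dt = -x/y · dx/dt = -5/√119 · 1 = -5√119/119 m/s
The top is descending at 5√119/119 ≈ 0.4583 m/s.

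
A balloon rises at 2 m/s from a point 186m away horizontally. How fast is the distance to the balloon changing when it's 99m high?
66√4933/4933 ≈ 0.9397 m/s

z² = 186² + y²
z = √(186² + 99²) = 3√4933
dz/dt = y/z · dy/dt = 99/(3√4933) · 2 = 66√4933/4933 ≈ 0.9397 m/s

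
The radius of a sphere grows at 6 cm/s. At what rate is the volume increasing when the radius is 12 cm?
3456π cm³/s

V = (4/3)πr³
dV/dt = dV/dr · dr/dt = 4πr² · 6
At r = 12: dV/dt = 3456π cm³/s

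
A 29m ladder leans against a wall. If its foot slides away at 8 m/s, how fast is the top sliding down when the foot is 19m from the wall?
19√30/15 ≈ 6.938 m/s

x² + y² = 29²
2x·dx/dt + 2y·dy/dt = 0
dy/dt = -x/y · dx/dt = -19/(4√30) · 8 = -19√30/15 m/s
The top is descending at 19√30/15 ≈ 6.938 m/s.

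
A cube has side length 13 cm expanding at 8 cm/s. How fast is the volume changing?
4056 cm³/s

V = s³
dV/dt = 3s² · ds/dt = 3·13²·8 = 4056 cm³/s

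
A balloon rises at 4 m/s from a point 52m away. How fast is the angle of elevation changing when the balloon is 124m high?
0.011504 rad/s

tan(θ) = y/52
sec²(θ) · dθ/dt = (1/52) · dy/dt
dθ/dt = cos²(θ)/52 · 4 = 52/(52² + 124²) · 4
dθ/dt = 0.011504 rad/s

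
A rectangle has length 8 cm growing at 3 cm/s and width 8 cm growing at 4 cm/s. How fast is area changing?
56 cm²/s

A = lw
dA/dt = w·dl/dt + l·dw/dt = 8·3 + 8·4 = 56 cm²/s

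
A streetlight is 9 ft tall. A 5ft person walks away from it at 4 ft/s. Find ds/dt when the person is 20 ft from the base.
5 ft/s

By similar triangles: 9/(x+s) = 5/s
Solving: s = 5x/4
ds/dt = 5/4 · dx/dt = 5/4 · 4 = 5 ft/s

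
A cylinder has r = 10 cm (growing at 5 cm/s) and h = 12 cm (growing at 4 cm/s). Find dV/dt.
1600π cm³/s

V = πr²h
dV/dt = 2πrh·dr/dt + πr²·dh/dt
= 2π(10)(12)(5) + π(10)²(4)
= 1600π cm³/s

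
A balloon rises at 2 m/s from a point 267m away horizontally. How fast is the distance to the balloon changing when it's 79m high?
79√77530/38765 ≈ 0.5674 m/s

z² = 267² + y²
z = √(267² + 79²) = √77530
dz/dt = y/z · dy/dt = 79/√77530 · 2 = 79√77530/38765 ≈ 0.5674 m/s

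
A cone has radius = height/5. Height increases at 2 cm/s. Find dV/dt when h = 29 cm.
1682π/25 cm³/s

V = (1/3)π(h/5)²h = πh³/75
dV/dt = πh²/25 · 2
At h = 29: dV/dt = 1682π/25 cm³/s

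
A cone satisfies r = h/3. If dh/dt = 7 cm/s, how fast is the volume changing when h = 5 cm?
175π/9 cm³/s

V = (1/3)π(h/3)²h = πh³/27
dV/dt = πh²/9 · 7
At h = 5: dV/dt = 175π/9 cm³/s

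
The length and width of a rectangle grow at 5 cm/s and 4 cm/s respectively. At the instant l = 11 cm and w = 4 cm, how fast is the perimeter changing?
18 cm/s

P = 2(l + w)
dP/dt = 2(dl/dt + dw/dt) = 2(5 + 4) = 18 cm/s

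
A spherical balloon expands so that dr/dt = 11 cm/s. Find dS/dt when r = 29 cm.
2552π cm²/s

S = 4πr²
dS/dt = dS/dr · dr/dt = 8πr · 11
At r = 29: dS/dt = 2552π cm²/s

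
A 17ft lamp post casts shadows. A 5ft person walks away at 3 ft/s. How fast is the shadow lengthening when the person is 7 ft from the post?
5/4 ft/s

By similar triangles: 17/(x+s) = 5/s
Solving: s = 5x/12
ds/dt = 5/12 · dx/dt = 5/12 · 3 = 5/4 ft/s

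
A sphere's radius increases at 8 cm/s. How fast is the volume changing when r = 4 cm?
512π cm³/s

V = (4/3)πr³
dV/dt = dV/dr · dr/dt = 4πr² · 8
At r = 4: dV/dt = 512π cm³/s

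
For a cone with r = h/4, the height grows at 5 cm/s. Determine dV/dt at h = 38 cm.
1805π/4 cm³/s

V = (1/3)π(h/4)²h = πh³/48
dV/dt = πh²/16 · 5
At h = 38: dV/dt = 1805π/4 cm³/s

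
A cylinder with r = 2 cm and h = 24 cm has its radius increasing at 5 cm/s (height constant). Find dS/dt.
280π cm²/s

S = 2πrh + 2πr² (lateral + bases)
dS/dt = (2πh + 4πr)·dr/dt = (2π·24 + 4π·2)·5
= 280π cm²/s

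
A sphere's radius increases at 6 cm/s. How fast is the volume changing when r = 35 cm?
29400π cm³/s

V = (4/3)πr³
dV/dt = dV/dr · dr/dt = 4πr² · 6
At r = 35: dV/dt = 29400π cm³/s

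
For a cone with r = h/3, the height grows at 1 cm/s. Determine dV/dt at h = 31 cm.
961π/9 cm³/s

V = (1/3)π(h/3)²h = πh³/27
dV/dt = πh²/9 · 1
At h = 31: dV/dt = 961π/9 cm³/s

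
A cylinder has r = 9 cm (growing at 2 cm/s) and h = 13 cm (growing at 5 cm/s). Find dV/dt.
873π cm³/s

V = πr²h
dV/dt = 2πrh·dr/dt + πr²·dh/dt
= 2π(9)(13)(2) + π(9)²(5)
= 873π cm³/s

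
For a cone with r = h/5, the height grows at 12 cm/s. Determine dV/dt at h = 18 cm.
3888π/25 cm³/s

V = (1/3)π(h/5)²h = πh³/75
dV/dt = πh²/25 · 12
At h = 18: dV/dt = 3888π/25 cm³/s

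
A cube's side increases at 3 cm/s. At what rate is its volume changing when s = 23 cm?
4761 cm³/s

V = s³
dV/dt = 3s² · ds/dt = 3·23²·3 = 4761 cm³/s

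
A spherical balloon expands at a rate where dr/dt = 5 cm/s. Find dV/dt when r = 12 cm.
2880π cm³/s

V = (4/3)πr³
dV/dt = dV/dr · dr/dt = 4πr² · 5
At r = 12: dV/dt = 2880π cm³/s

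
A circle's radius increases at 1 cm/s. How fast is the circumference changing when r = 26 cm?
2π cm/s

C = 2πr
dC/dt = 2π · dr/dt = 2π · 1 = 2π cm/s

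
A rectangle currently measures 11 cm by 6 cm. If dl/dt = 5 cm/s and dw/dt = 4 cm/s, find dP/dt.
18 cm/s

P = 2(l + w)
dP/dt = 2(dl/dt + dw/dt) = 2(5 + 4) = 18 cm/s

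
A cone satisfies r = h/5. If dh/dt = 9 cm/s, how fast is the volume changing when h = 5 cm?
9π cm³/s

V = (1/3)π(h/5)²h = πh³/75
dV/dt = πh²/25 · 9
At h = 5: dV/dt = 9π cm³/s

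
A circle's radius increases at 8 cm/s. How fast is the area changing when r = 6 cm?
96π cm²/s

A = πr²
dA/dt = 2πr · dr/dt = 2π(6)(8) = 96π cm²/s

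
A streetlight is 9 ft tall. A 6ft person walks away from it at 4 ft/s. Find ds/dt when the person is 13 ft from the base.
8 ft/s

By similar triangles: 9/(x+s) = 6/s
Solving: s = 6x/3
ds/dt = 6/3 · dx/dt = 2 · 4 = 8 ft/s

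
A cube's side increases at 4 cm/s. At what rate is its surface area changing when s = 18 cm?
864 cm²/s

A = 6s²
dA/dt = 12s · ds/dt = 12·18·4 = 864 cm²/s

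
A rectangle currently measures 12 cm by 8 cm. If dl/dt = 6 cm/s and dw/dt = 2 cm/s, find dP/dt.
16 cm/s

P = 2(l + w)
dP/dt = 2(dl/dt + dw/dt) = 2(6 + 2) = 16 cm/s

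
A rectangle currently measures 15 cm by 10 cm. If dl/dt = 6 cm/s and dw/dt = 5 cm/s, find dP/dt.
22 cm/s

P = 2(l + w)
dP/dt = 2(dl/dt + dw/dt) = 2(6 + 5) = 22 cm/s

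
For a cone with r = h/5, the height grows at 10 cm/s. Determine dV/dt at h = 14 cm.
392π/5 cm³/s

V = (1/3)π(h/5)²h = πh³/75
dV/dt = πh²/25 · 10
At h = 14: dV/dt = 392π/5 cm³/s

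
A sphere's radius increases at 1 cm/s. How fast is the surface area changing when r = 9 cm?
72π cm²/s

S = 4πr²
dS/dt = dS/dr · dr/dt = 8πr · 1
At r = 9: dS/dt = 72π cm²/s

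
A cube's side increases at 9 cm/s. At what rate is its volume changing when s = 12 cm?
3888 cm³/s

V = s³
dV/dt = 3s² · ds/dt = 3·12²·9 = 3888 cm³/s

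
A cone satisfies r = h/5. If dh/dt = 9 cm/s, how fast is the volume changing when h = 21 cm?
3969π/25 cm³/s

V = (1/3)π(h/5)²h = πh³/75
dV/dt = πh²/25 · 9
At h = 21: dV/dt = 3969π/25 cm³/s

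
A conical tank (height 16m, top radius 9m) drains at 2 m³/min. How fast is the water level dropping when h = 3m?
512/(729π) ≈ 0.2236 m/min

r/h = 9/16, so r = (9/16)h
V = (1/3)πr²h = (1/3)π((9/16)h)²h = (27/256)πh³
dV/dh = (81/256)πh²
dh/dt = (dV/dt)/(dV/dh) = -2/((81/256)π·3²) = -512/(729π) m/min
The level is dropping at 512/(729π) ≈ 0.2236 m/min.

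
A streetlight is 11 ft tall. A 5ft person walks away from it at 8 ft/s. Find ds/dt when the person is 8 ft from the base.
20/3 ft/s

By similar triangles: 11/(x+s) = 5/s
Solving: s = 5x/6
ds/dt = 5/6 · dx/dt = 5/6 · 8 = 20/3 ft/s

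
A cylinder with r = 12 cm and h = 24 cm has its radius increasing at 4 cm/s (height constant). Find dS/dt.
384π cm²/s

S = 2πrh + 2πr² (lateral + bases)
dS/dt = (2πh + 4πr)·dr/dt = (2π·24 + 4π·12)·4
= 384π cm²/s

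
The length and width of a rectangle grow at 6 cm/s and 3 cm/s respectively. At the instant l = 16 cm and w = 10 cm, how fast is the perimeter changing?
18 cm/s

P = 2(l + w)
dP/dt = 2(dl/dt + dw/dt) = 2(6 + 3) = 18 cm/s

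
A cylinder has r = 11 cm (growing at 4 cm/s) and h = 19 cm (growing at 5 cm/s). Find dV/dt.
2277π cm³/s

V = πr²h
dV/dt = 2πrh·dr/dt + πr²·dh/dt
= 2π(11)(19)(4) + π(11)²(5)
= 2277π cm³/s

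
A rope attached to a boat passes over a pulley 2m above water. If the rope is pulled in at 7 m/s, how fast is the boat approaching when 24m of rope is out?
84√143/143 ≈ 7.024 m/s

rope² = x² + 2²
x = √(24² - 2²) = 2√143
dx/dt = (rope/x) · d(rope)/dt = (24/(2√143)) · (-7) = -84√143/143 m/s
The boat approaches at 84√143/143 ≈ 7.024 m/s.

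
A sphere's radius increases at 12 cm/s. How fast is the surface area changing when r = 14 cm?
1344π cm²/s

S = 4πr²
dS/dt = dS/dr · dr/dt = 8πr · 12
At r = 14: dS/dt = 1344π cm²/s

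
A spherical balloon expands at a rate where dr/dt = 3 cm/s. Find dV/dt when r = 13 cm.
2028π cm³/s

V = (4/3)πr³
dV/dt = dV/dr · dr/dt = 4πr² · 3
At r = 13: dV/dt = 2028π cm³/s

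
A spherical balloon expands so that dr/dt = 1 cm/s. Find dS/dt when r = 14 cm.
112π cm²/s

S = 4πr²
dS/dt = dS/dr · dr/dt = 8πr · 1
At r = 14: dS/dt = 112π cm²/s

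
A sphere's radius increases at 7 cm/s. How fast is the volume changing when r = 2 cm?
112π cm³/s

V = (4/3)πr³
dV/dt = dV/dr · dr/dt = 4πr² · 7
At r = 2: dV/dt = 112π cm³/s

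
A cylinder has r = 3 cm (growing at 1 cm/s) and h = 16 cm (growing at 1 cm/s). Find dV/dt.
105π cm³/s

V = πr²h
dV/dt = 2πrh·dr/dt + πr²·dh/dt
= 2π(3)(16)(1) + π(3)²(1)
= 105π cm³/s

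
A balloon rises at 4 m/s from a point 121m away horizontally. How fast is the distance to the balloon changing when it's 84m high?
336√21697/21697 ≈ 2.281 m/s

z² = 121² + y²
z = √(121² + 84²) = √21697
dz/dt = y/z · dy/dt = 84/√21697 · 4 = 336√21697/21697 ≈ 2.281 m/s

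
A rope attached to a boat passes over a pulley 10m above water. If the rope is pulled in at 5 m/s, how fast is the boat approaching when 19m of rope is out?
95√29/87 ≈ 5.88 m/s

rope² = x² + 10²
x = √(19² - 10²) = 3√29
dx/dt = (rope/x) · d(rope)/dt = (19/(3√29)) · (-5) = -95√29/87 m/s
The boat approaches at 95√29/87 ≈ 5.88 m/s.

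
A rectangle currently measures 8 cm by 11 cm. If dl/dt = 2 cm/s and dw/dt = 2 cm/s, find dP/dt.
8 cm/s

P = 2(l + w)
dP/dt = 2(dl/dt + dw/dt) = 2(2 + 2) = 8 cm/s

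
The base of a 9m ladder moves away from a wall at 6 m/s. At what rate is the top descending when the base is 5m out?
15√14/14 ≈ 4.009 m/s

x² + y² = 9²
2x·dx/dt + 2y·dy/dt = 0
dy/dt = -x/y · dx/dt = -5/(2√14) · 6 = -15√14/14 m/s
The top is descending at 15√14/14 ≈ 4.009 m/s.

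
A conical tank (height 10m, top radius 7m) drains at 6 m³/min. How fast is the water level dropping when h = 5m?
24/(49π) ≈ 0.1559 m/min

r/h = 7/10, so r = (7/10)h
V = (1/3)πr²h = (1/3)π((7/10)h)²h = (49/300)πh³
dV/dh = (49/100)πh²
dh/dt = (dV/dt)/(dV/dh) = -6/((49/100)π·5²) = -24/(49π) m/min
The level is dropping at 24/(49π) ≈ 0.1559 m/min.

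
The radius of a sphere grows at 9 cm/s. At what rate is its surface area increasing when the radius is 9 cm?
648π cm²/s

S = 4πr²
dS/dt = dS/dr · dr/dt = 8πr · 9
At r = 9: dS/dt = 648π cm²/s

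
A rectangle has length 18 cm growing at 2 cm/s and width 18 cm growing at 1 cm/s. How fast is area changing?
54 cm²/s

A = lw
dA/dt = w·dl/dt + l·dw/dt = 18·2 + 18·1 = 54 cm²/s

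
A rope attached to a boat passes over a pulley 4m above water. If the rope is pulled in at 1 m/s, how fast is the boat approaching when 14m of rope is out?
7√5/15 ≈ 1.043 m/s

rope² = x² + 4²
x = √(14² - 4²) = 6√5
dx/dt = (rope/x) · d(rope)/dt = (14/(6√5)) · (-1) = -7√5/15 m/s
The boat approaches at 7√5/15 ≈ 1.043 m/s.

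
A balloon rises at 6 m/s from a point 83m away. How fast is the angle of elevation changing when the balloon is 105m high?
0.027799 rad/s

tan(θ) = y/83
sec²(θ) · dθ/dt = (1/83) · dy/dt
dθ/dt = cos²(θ)/83 · 6 = 83/(83² + 105²) · 6
dθ/dt = 0.027799 rad/s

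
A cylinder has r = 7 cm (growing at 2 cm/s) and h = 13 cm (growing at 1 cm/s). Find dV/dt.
413π cm³/s

V = πr²h
dV/dt = 2πrh·dr/dt + πr²·dh/dt
= 2π(7)(13)(2) + π(7)²(1)
= 413π cm³/s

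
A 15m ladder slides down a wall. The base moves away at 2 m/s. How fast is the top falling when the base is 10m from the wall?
4√5/5 ≈ 1.789 m/s

x² + y² = 15²
2x·dx/dt + 2y·dy/dt = 0
dy/dt = -x/y · dx/dt = -10/(5√5) · 2 = -4√5/5 m/s
The top is descending at 4√5/5 ≈ 1.789 m/s.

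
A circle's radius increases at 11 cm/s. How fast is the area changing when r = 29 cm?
638π cm²/s

A = πr²
dA/dt = 2πr · dr/dt = 2π(29)(11) = 638π cm²/s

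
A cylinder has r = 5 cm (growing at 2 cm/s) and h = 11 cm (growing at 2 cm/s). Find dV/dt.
270π cm³/s

V = πr²h
dV/dt = 2πrh·dr/dt + πr²·dh/dt
= 2π(5)(11)(2) + π(5)²(2)
= 270π cm³/s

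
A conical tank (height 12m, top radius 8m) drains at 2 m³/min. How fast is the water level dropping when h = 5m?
9/(50π) ≈ 0.0573 m/min

r/h = 8/12, so r = (2/3)h
V = (1/3)πr²h = (1/3)π((2/3)h)²h = (4/27)πh³
dV/dh = (4/9)πh²
dh/dt = (dV/dt)/(dV/dh) = -2/((4/9)π·5²) = -9/(50π) m/min
The level is dropping at 9/(50π) ≈ 0.0573 m/min.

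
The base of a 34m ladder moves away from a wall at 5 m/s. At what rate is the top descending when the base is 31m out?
31√195/39 ≈ 11.1 m/s

x² + y² = 34²
2x·dx/dt + 2y·dy/dt = 0
dy/dt = -x/y · dx/dt = -31/√195 · 5 = -31√195/39 m/s
The top is descending at 31√195/39 ≈ 11.1 m/s.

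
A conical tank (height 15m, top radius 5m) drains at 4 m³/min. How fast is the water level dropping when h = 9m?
4/(9π) ≈ 0.1415 m/min

r/h = 5/15, so r = (1/3)h
V = (1/3)πr²h = (1/3)π((1/3)h)²h = (1/27)πh³
dV/dh = (1/9)πh²
dh/dt = (dV/dt)/(dV/dh) = -4/((1/9)π·9²) = -4/(9π) m/min
The level is dropping at 4/(9π) ≈ 0.1415 m/min.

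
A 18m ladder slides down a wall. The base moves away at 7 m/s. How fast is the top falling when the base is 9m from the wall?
7√3/3 ≈ 4.041 m/s

x² + y² = 18²
2x·dx/dt + 2y·dy/dt = 0
dy/dt = -x/y · dx/dt = -9/(9√3) · 7 = -7√3/3 m/s
The top is descending at 7√3/3 ≈ 4.041 m/s.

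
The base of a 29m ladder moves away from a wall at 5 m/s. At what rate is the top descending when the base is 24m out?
24√265/53 ≈ 7.372 m/s

x² + y² = 29²
2x·dx/dt + 2y·dy/dt = 0
dy/dt = -x/y · dx/dt = -24/√265 · 5 = -24√265/53 m/s
The top is descending at 24√265/53 ≈ 7.372 m/s.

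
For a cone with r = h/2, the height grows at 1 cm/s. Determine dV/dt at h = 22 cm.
121π cm³/s

V = (1/3)π(h/2)²h = πh³/12
dV/dt = πh²/4 · 1
At h = 22: dV/dt = 121π cm³/s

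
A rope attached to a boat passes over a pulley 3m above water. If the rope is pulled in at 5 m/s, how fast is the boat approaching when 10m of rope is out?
50√91/91 ≈ 5.241 m/s

rope² = x² + 3²
x = √(10² - 3²) = √91
dx/dt = (rope/x) · d(rope)/dt = (10/√91) · (-5) = -50√91/91 m/s
The boat approaches at 50√91/91 ≈ 5.241 m/s.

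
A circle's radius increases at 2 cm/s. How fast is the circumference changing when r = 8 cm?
4π cm/s

C = 2πr
dC/dt = 2π · dr/dt = 2π · 2 = 4π cm/s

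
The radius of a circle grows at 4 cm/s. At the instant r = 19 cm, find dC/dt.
8π cm/s

C = 2πr
dC/dt = 2π · dr/dt = 2π · 4 = 8π cm/s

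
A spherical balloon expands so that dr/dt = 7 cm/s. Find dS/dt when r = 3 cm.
168π cm²/s

S = 4πr²
dS/dt = dS/dr · dr/dt = 8πr · 7
At r = 3: dS/dt = 168π cm²/s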